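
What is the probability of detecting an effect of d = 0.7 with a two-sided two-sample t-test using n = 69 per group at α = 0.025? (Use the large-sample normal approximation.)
Power ≈ 0.97

Power calculation (two-sample t-test, normal approximation):
z_β = d · √(n/2) - z_{α/2}
z_β = 0.7 · √(69/2) - 2.241
z_β = 0.7 · 5.874 - 2.241
z_β = 1.870

Power = Φ(z_β) = Φ(1.870) ≈ 0.969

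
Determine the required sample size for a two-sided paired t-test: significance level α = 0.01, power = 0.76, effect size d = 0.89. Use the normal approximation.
n = 14 pairs

Sample size formula (paired t-test, normal approximation):
n = ((z_{α/2} + z_β) / d)²

z_{α/2} = 2.576 (for α = 0.01, two-sided)
z_β = 0.706 (for power = 0.76)
d = 0.89

n = ((2.576 + 0.706) / 0.89)²
n = (3.688)²
n ≈ 13.60
Round up to the next whole number: n = 14 pairs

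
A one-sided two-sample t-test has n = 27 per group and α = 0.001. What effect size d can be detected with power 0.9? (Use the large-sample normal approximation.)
d ≈ 1.19

Minimum detectable effect (two-sample t-test, normal approximation):
d = (z_α + z_β) / √(n/2)
d = (3.090 + 1.282) / √(27/2)
d = 4.372 / 3.674
d ≈ 1.19

By Cohen's convention (0.2 small / 0.5 medium / 0.8 large): large effect.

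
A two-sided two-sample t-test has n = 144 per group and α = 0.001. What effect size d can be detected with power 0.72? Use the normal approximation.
d ≈ 0.46

Minimum detectable effect (two-sample t-test, normal approximation):
d = (z_{α/2} + z_β) / √(n/2)
d = (3.291 + 0.583) / √(144/2)
d = 3.873 / 8.485
d ≈ 0.46

By Cohen's convention (0.2 small / 0.5 medium / 0.8 large): small effect.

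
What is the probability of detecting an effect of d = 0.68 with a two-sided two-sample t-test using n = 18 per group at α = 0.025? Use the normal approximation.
Power ≈ 0.42

Power calculation (two-sample t-test, normal approximation):
z_β = d · √(n/2) - z_{α/2}
z_β = 0.68 · √(18/2) - 2.241
z_β = 0.68 · 3.000 - 2.241
z_β = -0.201

Power = Φ(z_β) = Φ(-0.201) ≈ 0.420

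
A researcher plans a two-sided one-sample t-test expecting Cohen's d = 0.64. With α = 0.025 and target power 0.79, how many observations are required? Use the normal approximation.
n = 23

Sample size formula (one-sample t-test, normal approximation):
n = ((z_{α/2} + z_β) / d)²

z_{α/2} = 2.241 (for α = 0.025, two-sided)
z_β = 0.806 (for power = 0.79)
d = 0.64

n = ((2.241 + 0.806) / 0.64)²
n = (4.761)²
n ≈ 22.67
Round up to the next whole number: n = 23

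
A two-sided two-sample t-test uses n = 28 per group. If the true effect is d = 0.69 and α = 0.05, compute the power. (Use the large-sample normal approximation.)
Power ≈ 0.73

Power calculation (two-sample t-test, normal approximation):
z_β = d · √(n/2) - z_{α/2}
z_β = 0.69 · √(28/2) - 1.960
z_β = 0.69 · 3.742 - 1.960
z_β = 0.622

Power = Φ(z_β) = Φ(0.622) ≈ 0.733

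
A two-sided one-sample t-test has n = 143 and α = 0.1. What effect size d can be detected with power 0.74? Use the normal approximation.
d ≈ 0.19

Minimum detectable effect (one-sample t-test, normal approximation):
d = (z_{α/2} + z_β) / √n
d = (1.645 + 0.643) / √143
d = 2.288 / 11.958
d ≈ 0.19

By Cohen's convention (0.2 small / 0.5 medium / 0.8 large): very small effect.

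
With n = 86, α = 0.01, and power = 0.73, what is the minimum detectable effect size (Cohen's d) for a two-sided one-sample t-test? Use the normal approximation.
d ≈ 0.34

Minimum detectable effect (one-sample t-test, normal approximation):
d = (z_{α/2} + z_β) / √n
d = (2.576 + 0.613) / √86
d = 3.189 / 9.274
d ≈ 0.34

By Cohen's convention (0.2 small / 0.5 medium / 0.8 large): small effect.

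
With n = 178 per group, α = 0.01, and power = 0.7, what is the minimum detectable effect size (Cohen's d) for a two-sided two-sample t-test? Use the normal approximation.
d ≈ 0.33

Minimum detectable effect (two-sample t-test, normal approximation):
d = (z_{α/2} + z_β) / √(n/2)
d = (2.576 + 0.524) / √(178/2)
d = 3.100 / 9.434
d ≈ 0.33

By Cohen's convention (0.2 small / 0.5 medium / 0.8 large): small effect.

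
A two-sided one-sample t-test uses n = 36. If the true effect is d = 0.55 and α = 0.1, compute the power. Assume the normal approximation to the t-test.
Power ≈ 0.95

Power calculation (one-sample t-test, normal approximation):
z_β = d · √n - z_{α/2}
z_β = 0.55 · √36 - 1.645
z_β = 0.55 · 6.000 - 1.645
z_β = 1.655

Power = Φ(z_β) = Φ(1.655) ≈ 0.951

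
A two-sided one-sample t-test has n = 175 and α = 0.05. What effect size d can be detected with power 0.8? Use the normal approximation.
d ≈ 0.21

Minimum detectable effect (one-sample t-test, normal approximation):
d = (z_{α/2} + z_β) / √n
d = (1.960 + 0.842) / √175
d = 2.802 / 13.229
d ≈ 0.21

By Cohen's convention (0.2 small / 0.5 medium / 0.8 large): small effect.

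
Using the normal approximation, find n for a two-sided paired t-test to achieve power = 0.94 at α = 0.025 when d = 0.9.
n = 18 pairs

Sample size formula (paired t-test, normal approximation):
n = ((z_{α/2} + z_β) / d)²

z_{α/2} = 2.241 (for α = 0.025, two-sided)
z_β = 1.555 (for power = 0.94)
d = 0.9

n = ((2.241 + 1.555) / 0.9)²
n = (4.218)²
n ≈ 17.79
Round up to the next whole number: n = 18 pairs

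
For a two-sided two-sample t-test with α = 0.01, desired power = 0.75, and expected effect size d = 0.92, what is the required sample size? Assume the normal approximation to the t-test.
n = 25 per group

Sample size formula (two-sample t-test, normal approximation):
n = 2 · ((z_{α/2} + z_β) / d)²

z_{α/2} = 2.576 (for α = 0.01, two-sided)
z_β = 0.674 (for power = 0.75)
d = 0.92

n = 2 · ((2.576 + 0.674) / 0.92)²
n = 2 · (3.533)²
n ≈ 24.96
Round up to the next whole number: n = 25 per group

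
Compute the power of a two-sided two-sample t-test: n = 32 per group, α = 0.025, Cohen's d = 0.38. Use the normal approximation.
Power ≈ 0.24

Power calculation (two-sample t-test, normal approximation):
z_β = d · √(n/2) - z_{α/2}
z_β = 0.38 · √(32/2) - 2.241
z_β = 0.38 · 4.000 - 2.241
z_β = -0.721

Power = Φ(z_β) = Φ(-0.721) ≈ 0.235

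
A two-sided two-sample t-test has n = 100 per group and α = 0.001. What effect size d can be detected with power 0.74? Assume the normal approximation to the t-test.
d ≈ 0.56

Minimum detectable effect (two-sample t-test, normal approximation):
d = (z_{α/2} + z_β) / √(n/2)
d = (3.291 + 0.643) / √(100/2)
d = 3.934 / 7.071
d ≈ 0.56

By Cohen's convention (0.2 small / 0.5 medium / 0.8 large): medium effect.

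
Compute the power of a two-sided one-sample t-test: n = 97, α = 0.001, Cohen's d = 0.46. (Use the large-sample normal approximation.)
Power ≈ 0.89

Power calculation (one-sample t-test, normal approximation):
z_β = d · √n - z_{α/2}
z_β = 0.46 · √97 - 3.291
z_β = 0.46 · 9.849 - 3.291
z_β = 1.240

Power = Φ(z_β) = Φ(1.240) ≈ 0.893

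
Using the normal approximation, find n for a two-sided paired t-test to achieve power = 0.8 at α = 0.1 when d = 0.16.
n = 242 pairs

Sample size formula (paired t-test, normal approximation):
n = ((z_{α/2} + z_β) / d)²

z_{α/2} = 1.645 (for α = 0.1, two-sided)
z_β = 0.842 (for power = 0.8)
d = 0.16

n = ((1.645 + 0.842) / 0.16)²
n = (15.544)²
n ≈ 241.62
Round up to the next whole number: n = 242 pairs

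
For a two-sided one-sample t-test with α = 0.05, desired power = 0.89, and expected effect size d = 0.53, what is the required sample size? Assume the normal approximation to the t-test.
n = 37

Sample size formula (one-sample t-test, normal approximation):
n = ((z_{α/2} + z_β) / d)²

z_{α/2} = 1.960 (for α = 0.05, two-sided)
z_β = 1.227 (for power = 0.89)
d = 0.53

n = ((1.960 + 1.227) / 0.53)²
n = (6.013)²
n ≈ 36.16
Round up to the next whole number: n = 37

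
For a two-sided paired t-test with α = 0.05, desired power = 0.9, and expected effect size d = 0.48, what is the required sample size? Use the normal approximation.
n = 46 pairs

Sample size formula (paired t-test, normal approximation):
n = ((z_{α/2} + z_β) / d)²

z_{α/2} = 1.960 (for α = 0.05, two-sided)
z_β = 1.282 (for power = 0.9)
d = 0.48

n = ((1.960 + 1.282) / 0.48)²
n = (6.754)²
n ≈ 45.62
Round up to the next whole number: n = 46 pairs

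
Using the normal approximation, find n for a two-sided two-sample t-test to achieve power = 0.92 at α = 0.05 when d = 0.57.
n = 70 per group

Sample size formula (two-sample t-test, normal approximation):
n = 2 · ((z_{α/2} + z_β) / d)²

z_{α/2} = 1.960 (for α = 0.05, two-sided)
z_β = 1.405 (for power = 0.92)
d = 0.57

n = 2 · ((1.960 + 1.405) / 0.57)²
n = 2 · (5.904)²
n ≈ 69.71
Round up to the next whole number: n = 70 per group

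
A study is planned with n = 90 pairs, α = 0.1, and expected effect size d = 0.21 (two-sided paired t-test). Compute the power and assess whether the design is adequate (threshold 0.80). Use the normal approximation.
Power ≈ 0.64; the study is underpowered (power < 0.80)

Power calculation (paired t-test, normal approximation):
z_β = d · √n - z_{α/2}
z_β = 0.21 · √90 - 1.645
z_β = 0.21 · 9.487 - 1.645
z_β = 0.347

Power = Φ(z_β) = Φ(0.347) ≈ 0.636

Effect size d = 0.21 is small by Cohen's convention (0.2/0.5/0.8).

Threshold: power ≥ 0.80 is conventionally adequate.
Power ≈ 0.64 → the study is underpowered (power < 0.80).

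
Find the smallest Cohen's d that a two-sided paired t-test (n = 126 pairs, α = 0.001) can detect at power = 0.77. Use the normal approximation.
d ≈ 0.36

Minimum detectable effect (paired t-test, normal approximation):
d = (z_{α/2} + z_β) / √n
d = (3.291 + 0.739) / √126
d = 4.029 / 11.225
d ≈ 0.36

By Cohen's convention (0.2 small / 0.5 medium / 0.8 large): small effect.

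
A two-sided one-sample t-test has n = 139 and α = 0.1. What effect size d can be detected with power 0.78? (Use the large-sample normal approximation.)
d ≈ 0.21

Minimum detectable effect (one-sample t-test, normal approximation):
d = (z_{α/2} + z_β) / √n
d = (1.645 + 0.772) / √139
d = 2.417 / 11.790
d ≈ 0.21

By Cohen's convention (0.2 small / 0.5 medium / 0.8 large): small effect.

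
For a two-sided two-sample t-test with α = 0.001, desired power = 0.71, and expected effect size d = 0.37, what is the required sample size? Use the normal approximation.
n = 216 per group

Sample size formula (two-sample t-test, normal approximation):
n = 2 · ((z_{α/2} + z_β) / d)²

z_{α/2} = 3.291 (for α = 0.001, two-sided)
z_β = 0.553 (for power = 0.71)
d = 0.37

n = 2 · ((3.291 + 0.553) / 0.37)²
n = 2 · (10.389)²
n ≈ 215.86
Round up to the next whole number: n = 216 per group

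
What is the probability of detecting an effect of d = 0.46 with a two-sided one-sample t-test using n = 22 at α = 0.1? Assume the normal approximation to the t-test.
Power ≈ 0.70

Power calculation (one-sample t-test, normal approximation):
z_β = d · √n - z_{α/2}
z_β = 0.46 · √22 - 1.645
z_β = 0.46 · 4.690 - 1.645
z_β = 0.513

Power = Φ(z_β) = Φ(0.513) ≈ 0.696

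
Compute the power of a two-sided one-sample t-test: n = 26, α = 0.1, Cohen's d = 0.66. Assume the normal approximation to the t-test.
Power ≈ 0.96

Power calculation (one-sample t-test, normal approximation):
z_β = d · √n - z_{α/2}
z_β = 0.66 · √26 - 1.645
z_β = 0.66 · 5.099 - 1.645
z_β = 1.720

Power = Φ(z_β) = Φ(1.720) ≈ 0.957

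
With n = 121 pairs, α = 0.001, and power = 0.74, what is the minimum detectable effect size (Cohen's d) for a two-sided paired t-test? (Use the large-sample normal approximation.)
d ≈ 0.36

Minimum detectable effect (paired t-test, normal approximation):
d = (z_{α/2} + z_β) / √n
d = (3.291 + 0.643) / √121
d = 3.934 / 11.000
d ≈ 0.36

By Cohen's convention (0.2 small / 0.5 medium / 0.8 large): small effect.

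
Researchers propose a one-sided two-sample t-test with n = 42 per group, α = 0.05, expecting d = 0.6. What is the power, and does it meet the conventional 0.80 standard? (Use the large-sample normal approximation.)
Power ≈ 0.87; the study is adequately powered (power ≥ 0.80)

Power calculation (two-sample t-test, normal approximation):
z_β = d · √(n/2) - z_α
z_β = 0.6 · √(42/2) - 1.645
z_β = 0.6 · 4.583 - 1.645
z_β = 1.105

Power = Φ(z_β) = Φ(1.105) ≈ 0.865

Effect size d = 0.6 is medium by Cohen's convention (0.2/0.5/0.8).

Threshold: power ≥ 0.80 is conventionally adequate.
Power ≈ 0.87 → the study is adequately powered (power ≥ 0.80).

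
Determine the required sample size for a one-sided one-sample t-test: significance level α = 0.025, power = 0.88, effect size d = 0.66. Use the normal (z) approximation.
n = 23

Sample size formula (one-sample t-test, normal approximation):
n = ((z_α + z_β) / d)²

z_α = 1.960 (for α = 0.025, one-sided)
z_β = 1.175 (for power = 0.88)
d = 0.66

n = ((1.960 + 1.175) / 0.66)²
n = (4.750)²
n ≈ 22.56
Round up to the next whole number: n = 23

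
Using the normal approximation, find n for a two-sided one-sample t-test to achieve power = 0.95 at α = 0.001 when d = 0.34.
n = 211

Sample size formula (one-sample t-test, normal approximation):
n = ((z_{α/2} + z_β) / d)²

z_{α/2} = 3.291 (for α = 0.001, two-sided)
z_β = 1.645 (for power = 0.95)
d = 0.34

n = ((3.291 + 1.645) / 0.34)²
n = (14.518)²
n ≈ 210.77
Round up to the next whole number: n = 211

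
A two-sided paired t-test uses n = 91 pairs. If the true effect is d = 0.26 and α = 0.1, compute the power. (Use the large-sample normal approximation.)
Power ≈ 0.80

Power calculation (paired t-test, normal approximation):
z_β = d · √n - z_{α/2}
z_β = 0.26 · √91 - 1.645
z_β = 0.26 · 9.539 - 1.645
z_β = 0.835

Power = Φ(z_β) = Φ(0.835) ≈ 0.798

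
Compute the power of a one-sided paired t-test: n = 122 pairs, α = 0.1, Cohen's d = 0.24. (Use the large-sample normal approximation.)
Power ≈ 0.91

Power calculation (paired t-test, normal approximation):
z_β = d · √n - z_α
z_β = 0.24 · √122 - 1.282
z_β = 0.24 · 11.045 - 1.282
z_β = 1.369

Power = Φ(z_β) = Φ(1.369) ≈ 0.915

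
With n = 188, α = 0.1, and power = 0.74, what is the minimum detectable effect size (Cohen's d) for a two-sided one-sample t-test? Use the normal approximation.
d ≈ 0.17

Minimum detectable effect (one-sample t-test, normal approximation):
d = (z_{α/2} + z_β) / √n
d = (1.645 + 0.643) / √188
d = 2.288 / 13.711
d ≈ 0.17

By Cohen's convention (0.2 small / 0.5 medium / 0.8 large): very small effect.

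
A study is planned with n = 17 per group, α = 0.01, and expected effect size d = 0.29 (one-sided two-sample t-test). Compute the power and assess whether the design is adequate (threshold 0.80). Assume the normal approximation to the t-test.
Power ≈ 0.07; the study is underpowered (power < 0.80)

Power calculation (two-sample t-test, normal approximation):
z_β = d · √(n/2) - z_α
z_β = 0.29 · √(17/2) - 2.326
z_β = 0.29 · 2.915 - 2.326
z_β = -1.481

Power = Φ(z_β) = Φ(-1.481) ≈ 0.069

Effect size d = 0.29 is small by Cohen's convention (0.2/0.5/0.8).

Threshold: power ≥ 0.80 is conventionally adequate.
Power ≈ 0.07 → the study is underpowered (power < 0.80).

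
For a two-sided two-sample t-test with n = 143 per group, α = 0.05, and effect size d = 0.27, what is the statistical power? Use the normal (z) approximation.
Power ≈ 0.63

Power calculation (two-sample t-test, normal approximation):
z_β = d · √(n/2) - z_{α/2}
z_β = 0.27 · √(143/2) - 1.960
z_β = 0.27 · 8.456 - 1.960
z_β = 0.323

Power = Φ(z_β) = Φ(0.323) ≈ 0.627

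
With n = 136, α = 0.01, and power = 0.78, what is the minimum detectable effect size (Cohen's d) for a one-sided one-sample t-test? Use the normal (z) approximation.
d ≈ 0.27

Minimum detectable effect (one-sample t-test, normal approximation):
d = (z_α + z_β) / √n
d = (2.326 + 0.772) / √136
d = 3.099 / 11.662
d ≈ 0.27

By Cohen's convention (0.2 small / 0.5 medium / 0.8 large): small effect.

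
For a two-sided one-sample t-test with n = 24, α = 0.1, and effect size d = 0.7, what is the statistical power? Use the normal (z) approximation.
Power ≈ 0.96

Power calculation (one-sample t-test, normal approximation):
z_β = d · √n - z_{α/2}
z_β = 0.7 · √24 - 1.645
z_β = 0.7 · 4.899 - 1.645
z_β = 1.784

Power = Φ(z_β) = Φ(1.784) ≈ 0.963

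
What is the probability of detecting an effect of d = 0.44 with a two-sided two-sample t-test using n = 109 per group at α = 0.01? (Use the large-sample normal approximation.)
Power ≈ 0.75

Power calculation (two-sample t-test, normal approximation):
z_β = d · √(n/2) - z_{α/2}
z_β = 0.44 · √(109/2) - 2.576
z_β = 0.44 · 7.382 - 2.576
z_β = 0.672

Power = Φ(z_β) = Φ(0.672) ≈ 0.749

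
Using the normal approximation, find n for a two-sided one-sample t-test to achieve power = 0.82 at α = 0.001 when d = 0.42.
n = 101

Sample size formula (one-sample t-test, normal approximation):
n = ((z_{α/2} + z_β) / d)²

z_{α/2} = 3.291 (for α = 0.001, two-sided)
z_β = 0.915 (for power = 0.82)
d = 0.42

n = ((3.291 + 0.915) / 0.42)²
n = (10.014)²
n ≈ 100.28
Round up to the next whole number: n = 101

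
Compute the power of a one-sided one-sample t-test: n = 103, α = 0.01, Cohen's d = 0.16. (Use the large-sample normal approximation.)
Power ≈ 0.24

Power calculation (one-sample t-test, normal approximation):
z_β = d · √n - z_α
z_β = 0.16 · √103 - 2.326
z_β = 0.16 · 10.149 - 2.326
z_β = -0.703

Power = Φ(z_β) = Φ(-0.703) ≈ 0.241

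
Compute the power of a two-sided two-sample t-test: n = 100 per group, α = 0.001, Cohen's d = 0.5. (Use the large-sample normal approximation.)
Power ≈ 0.60

Power calculation (two-sample t-test, normal approximation):
z_β = d · √(n/2) - z_{α/2}
z_β = 0.5 · √(100/2) - 3.291
z_β = 0.5 · 7.071 - 3.291
z_β = 0.245

Power = Φ(z_β) = Φ(0.245) ≈ 0.597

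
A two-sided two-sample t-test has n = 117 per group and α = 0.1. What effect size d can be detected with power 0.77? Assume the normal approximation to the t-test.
d ≈ 0.31

Minimum detectable effect (two-sample t-test, normal approximation):
d = (z_{α/2} + z_β) / √(n/2)
d = (1.645 + 0.739) / √(117/2)
d = 2.384 / 7.649
d ≈ 0.31

By Cohen's convention (0.2 small / 0.5 medium / 0.8 large): small effect.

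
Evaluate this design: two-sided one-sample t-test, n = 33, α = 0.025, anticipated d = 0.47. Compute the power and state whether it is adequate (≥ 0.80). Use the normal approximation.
Power ≈ 0.68; the study is underpowered (power < 0.80)

Power calculation (one-sample t-test, normal approximation):
z_β = d · √n - z_{α/2}
z_β = 0.47 · √33 - 2.241
z_β = 0.47 · 5.745 - 2.241
z_β = 0.459

Power = Φ(z_β) = Φ(0.459) ≈ 0.677

Effect size d = 0.47 is small by Cohen's convention (0.2/0.5/0.8).

Threshold: power ≥ 0.80 is conventionally adequate.
Power ≈ 0.68 → the study is underpowered (power < 0.80).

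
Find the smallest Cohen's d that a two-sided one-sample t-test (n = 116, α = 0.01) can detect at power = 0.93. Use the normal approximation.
d ≈ 0.38

Minimum detectable effect (one-sample t-test, normal approximation):
d = (z_{α/2} + z_β) / √n
d = (2.576 + 1.476) / √116
d = 4.052 / 10.770
d ≈ 0.38

By Cohen's convention (0.2 small / 0.5 medium / 0.8 large): small effect.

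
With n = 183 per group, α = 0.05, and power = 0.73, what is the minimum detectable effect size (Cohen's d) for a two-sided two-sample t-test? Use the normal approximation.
d ≈ 0.27

Minimum detectable effect (two-sample t-test, normal approximation):
d = (z_{α/2} + z_β) / √(n/2)
d = (1.960 + 0.613) / √(183/2)
d = 2.573 / 9.566
d ≈ 0.27

By Cohen's convention (0.2 small / 0.5 medium / 0.8 large): small effect.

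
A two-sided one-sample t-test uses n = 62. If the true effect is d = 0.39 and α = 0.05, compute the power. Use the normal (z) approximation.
Power ≈ 0.87

Power calculation (one-sample t-test, normal approximation):
z_β = d · √n - z_{α/2}
z_β = 0.39 · √62 - 1.960
z_β = 0.39 · 7.874 - 1.960
z_β = 1.111

Power = Φ(z_β) = Φ(1.111) ≈ 0.867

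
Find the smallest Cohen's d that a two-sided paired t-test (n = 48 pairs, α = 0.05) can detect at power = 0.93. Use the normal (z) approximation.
d ≈ 0.50

Minimum detectable effect (paired t-test, normal approximation):
d = (z_{α/2} + z_β) / √n
d = (1.960 + 1.476) / √48
d = 3.436 / 6.928
d ≈ 0.50

By Cohen's convention (0.2 small / 0.5 medium / 0.8 large): medium effect.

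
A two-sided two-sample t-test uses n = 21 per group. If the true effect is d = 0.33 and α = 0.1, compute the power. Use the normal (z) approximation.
Power ≈ 0.28

Power calculation (two-sample t-test, normal approximation):
z_β = d · √(n/2) - z_{α/2}
z_β = 0.33 · √(21/2) - 1.645
z_β = 0.33 · 3.240 - 1.645
z_β = -0.576

Power = Φ(z_β) = Φ(-0.576) ≈ 0.282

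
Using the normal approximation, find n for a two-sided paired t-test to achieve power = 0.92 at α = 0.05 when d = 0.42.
n = 65 pairs

Sample size formula (paired t-test, normal approximation):
n = ((z_{α/2} + z_β) / d)²

z_{α/2} = 1.960 (for α = 0.05, two-sided)
z_β = 1.405 (for power = 0.92)
d = 0.42

n = ((1.960 + 1.405) / 0.42)²
n = (8.012)²
n ≈ 64.19
Round up to the next whole number: n = 65 pairs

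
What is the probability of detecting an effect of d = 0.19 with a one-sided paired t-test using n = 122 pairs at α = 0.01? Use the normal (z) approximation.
Power ≈ 0.41

Power calculation (paired t-test, normal approximation):
z_β = d · √n - z_α
z_β = 0.19 · √122 - 2.326
z_β = 0.19 · 11.045 - 2.326
z_β = -0.228

Power = Φ(z_β) = Φ(-0.228) ≈ 0.410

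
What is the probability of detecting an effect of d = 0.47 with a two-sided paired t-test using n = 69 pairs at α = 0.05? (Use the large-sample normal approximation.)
Power ≈ 0.97

Power calculation (paired t-test, normal approximation):
z_β = d · √n - z_{α/2}
z_β = 0.47 · √69 - 1.960
z_β = 0.47 · 8.307 - 1.960
z_β = 1.944

Power = Φ(z_β) = Φ(1.944) ≈ 0.974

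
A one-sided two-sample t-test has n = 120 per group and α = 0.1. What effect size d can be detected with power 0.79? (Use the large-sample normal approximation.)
d ≈ 0.27

Minimum detectable effect (two-sample t-test, normal approximation):
d = (z_α + z_β) / √(n/2)
d = (1.282 + 0.806) / √(120/2)
d = 2.088 / 7.746
d ≈ 0.27

By Cohen's convention (0.2 small / 0.5 medium / 0.8 large): small effect.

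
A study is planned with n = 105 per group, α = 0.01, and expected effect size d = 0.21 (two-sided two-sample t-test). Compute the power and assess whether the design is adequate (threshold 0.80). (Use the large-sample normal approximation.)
Power ≈ 0.15; the study is underpowered (power < 0.80)

Power calculation (two-sample t-test, normal approximation):
z_β = d · √(n/2) - z_{α/2}
z_β = 0.21 · √(105/2) - 2.576
z_β = 0.21 · 7.246 - 2.576
z_β = -1.054

Power = Φ(z_β) = Φ(-1.054) ≈ 0.146

Effect size d = 0.21 is small by Cohen's convention (0.2/0.5/0.8).

Threshold: power ≥ 0.80 is conventionally adequate.
Power ≈ 0.15 → the study is underpowered (power < 0.80).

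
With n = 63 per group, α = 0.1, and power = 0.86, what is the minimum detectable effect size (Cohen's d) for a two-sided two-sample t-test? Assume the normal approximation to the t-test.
d ≈ 0.49

Minimum detectable effect (two-sample t-test, normal approximation):
d = (z_{α/2} + z_β) / √(n/2)
d = (1.645 + 1.080) / √(63/2)
d = 2.725 / 5.612
d ≈ 0.49

By Cohen's convention (0.2 small / 0.5 medium / 0.8 large): small effect.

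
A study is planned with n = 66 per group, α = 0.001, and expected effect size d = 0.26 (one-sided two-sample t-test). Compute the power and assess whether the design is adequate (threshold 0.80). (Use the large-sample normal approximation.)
Power ≈ 0.06; the study is underpowered (power < 0.80)

Power calculation (two-sample t-test, normal approximation):
z_β = d · √(n/2) - z_α
z_β = 0.26 · √(66/2) - 3.090
z_β = 0.26 · 5.745 - 3.090
z_β = -1.597

Power = Φ(z_β) = Φ(-1.597) ≈ 0.055

Effect size d = 0.26 is small by Cohen's convention (0.2/0.5/0.8).

Threshold: power ≥ 0.80 is conventionally adequate.
Power ≈ 0.06 → the study is underpowered (power < 0.80).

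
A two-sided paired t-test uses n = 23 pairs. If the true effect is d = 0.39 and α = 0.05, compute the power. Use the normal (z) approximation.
Power ≈ 0.46

Power calculation (paired t-test, normal approximation):
z_β = d · √n - z_{α/2}
z_β = 0.39 · √23 - 1.960
z_β = 0.39 · 4.796 - 1.960
z_β = -0.090

Power = Φ(z_β) = Φ(-0.090) ≈ 0.464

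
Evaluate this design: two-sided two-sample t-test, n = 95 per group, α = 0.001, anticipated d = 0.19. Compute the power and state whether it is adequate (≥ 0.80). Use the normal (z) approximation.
Power ≈ 0.02; the study is underpowered (power < 0.80)

Power calculation (two-sample t-test, normal approximation):
z_β = d · √(n/2) - z_{α/2}
z_β = 0.19 · √(95/2) - 3.291
z_β = 0.19 · 6.892 - 3.291
z_β = -1.981

Power = Φ(z_β) = Φ(-1.981) ≈ 0.024

Effect size d = 0.19 is very small by Cohen's convention (0.2/0.5/0.8).

Threshold: power ≥ 0.80 is conventionally adequate.
Power ≈ 0.02 → the study is underpowered (power < 0.80).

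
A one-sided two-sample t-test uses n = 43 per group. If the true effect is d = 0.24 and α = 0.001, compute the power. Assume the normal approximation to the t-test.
Power ≈ 0.02

Power calculation (two-sample t-test, normal approximation):
z_β = d · √(n/2) - z_α
z_β = 0.24 · √(43/2) - 3.090
z_β = 0.24 · 4.637 - 3.090
z_β = -1.977

Power = Φ(z_β) = Φ(-1.977) ≈ 0.024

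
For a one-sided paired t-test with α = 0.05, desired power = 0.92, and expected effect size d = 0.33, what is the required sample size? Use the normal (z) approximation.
n = 86 pairs

Sample size formula (paired t-test, normal approximation):
n = ((z_α + z_β) / d)²

z_α = 1.645 (for α = 0.05, one-sided)
z_β = 1.405 (for power = 0.92)
d = 0.33

n = ((1.645 + 1.405) / 0.33)²
n = (9.242)²
n ≈ 85.41
Round up to the next whole number: n = 86 pairs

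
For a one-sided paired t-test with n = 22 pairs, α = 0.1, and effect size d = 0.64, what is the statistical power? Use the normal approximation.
Power ≈ 0.96

Power calculation (paired t-test, normal approximation):
z_β = d · √n - z_α
z_β = 0.64 · √22 - 1.282
z_β = 0.64 · 4.690 - 1.282
z_β = 1.720

Power = Φ(z_β) = Φ(1.720) ≈ 0.957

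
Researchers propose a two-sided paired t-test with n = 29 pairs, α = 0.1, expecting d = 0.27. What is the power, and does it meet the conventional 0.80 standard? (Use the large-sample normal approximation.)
Power ≈ 0.42; the study is underpowered (power < 0.80)

Power calculation (paired t-test, normal approximation):
z_β = d · √n - z_{α/2}
z_β = 0.27 · √29 - 1.645
z_β = 0.27 · 5.385 - 1.645
z_β = -0.191

Power = Φ(z_β) = Φ(-0.191) ≈ 0.424

Effect size d = 0.27 is small by Cohen's convention (0.2/0.5/0.8).

Threshold: power ≥ 0.80 is conventionally adequate.
Power ≈ 0.42 → the study is underpowered (power < 0.80).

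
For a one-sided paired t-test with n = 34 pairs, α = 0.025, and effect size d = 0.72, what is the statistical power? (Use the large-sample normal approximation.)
Power ≈ 0.99

Power calculation (paired t-test, normal approximation):
z_β = d · √n - z_α
z_β = 0.72 · √34 - 1.960
z_β = 0.72 · 5.831 - 1.960
z_β = 2.238

Power = Φ(z_β) = Φ(2.238) ≈ 0.987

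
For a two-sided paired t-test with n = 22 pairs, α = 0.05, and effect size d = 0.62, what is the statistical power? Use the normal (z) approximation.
Power ≈ 0.83

Power calculation (paired t-test, normal approximation):
z_β = d · √n - z_{α/2}
z_β = 0.62 · √22 - 1.960
z_β = 0.62 · 4.690 - 1.960
z_β = 0.948

Power = Φ(z_β) = Φ(0.948) ≈ 0.828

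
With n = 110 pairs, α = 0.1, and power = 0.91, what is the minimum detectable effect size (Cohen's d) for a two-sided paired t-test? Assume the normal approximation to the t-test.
d ≈ 0.28

Minimum detectable effect (paired t-test, normal approximation):
d = (z_{α/2} + z_β) / √n
d = (1.645 + 1.341) / √110
d = 2.986 / 10.488
d ≈ 0.28

By Cohen's convention (0.2 small / 0.5 medium / 0.8 large): small effect.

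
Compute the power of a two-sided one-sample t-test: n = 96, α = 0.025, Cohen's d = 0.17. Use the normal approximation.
Power ≈ 0.28

Power calculation (one-sample t-test, normal approximation):
z_β = d · √n - z_{α/2}
z_β = 0.17 · √96 - 2.241
z_β = 0.17 · 9.798 - 2.241
z_β = -0.576

Power = Φ(z_β) = Φ(-0.576) ≈ 0.282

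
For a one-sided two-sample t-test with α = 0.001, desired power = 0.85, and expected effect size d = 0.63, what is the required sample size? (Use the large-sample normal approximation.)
n = 86 per group

Sample size formula (two-sample t-test, normal approximation):
n = 2 · ((z_α + z_β) / d)²

z_α = 3.090 (for α = 0.001, one-sided)
z_β = 1.036 (for power = 0.85)
d = 0.63

n = 2 · ((3.090 + 1.036) / 0.63)²
n = 2 · (6.549)²
n ≈ 85.78
Round up to the next whole number: n = 86 per group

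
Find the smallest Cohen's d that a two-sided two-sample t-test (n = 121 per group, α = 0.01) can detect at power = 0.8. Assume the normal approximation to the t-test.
d ≈ 0.44

Minimum detectable effect (two-sample t-test, normal approximation):
d = (z_{α/2} + z_β) / √(n/2)
d = (2.576 + 0.842) / √(121/2)
d = 3.417 / 7.778
d ≈ 0.44

By Cohen's convention (0.2 small / 0.5 medium / 0.8 large): small effect.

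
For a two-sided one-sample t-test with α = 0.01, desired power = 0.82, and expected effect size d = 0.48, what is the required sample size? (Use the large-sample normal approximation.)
n = 53

Sample size formula (one-sample t-test, normal approximation):
n = ((z_{α/2} + z_β) / d)²

z_{α/2} = 2.576 (for α = 0.01, two-sided)
z_β = 0.915 (for power = 0.82)
d = 0.48

n = ((2.576 + 0.915) / 0.48)²
n = (7.273)²
n ≈ 52.90
Round up to the next whole number: n = 53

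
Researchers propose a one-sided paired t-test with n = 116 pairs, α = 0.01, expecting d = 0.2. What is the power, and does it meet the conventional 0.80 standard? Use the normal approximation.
Power ≈ 0.43; the study is underpowered (power < 0.80)

Power calculation (paired t-test, normal approximation):
z_β = d · √n - z_α
z_β = 0.2 · √116 - 2.326
z_β = 0.2 · 10.770 - 2.326
z_β = -0.172

Power = Φ(z_β) = Φ(-0.172) ≈ 0.432

Effect size d = 0.2 is small by Cohen's convention (0.2/0.5/0.8).

Threshold: power ≥ 0.80 is conventionally adequate.
Power ≈ 0.43 → the study is underpowered (power < 0.80).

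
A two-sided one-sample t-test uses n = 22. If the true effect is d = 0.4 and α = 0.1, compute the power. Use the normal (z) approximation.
Power ≈ 0.59

Power calculation (one-sample t-test, normal approximation):
z_β = d · √n - z_{α/2}
z_β = 0.4 · √22 - 1.645
z_β = 0.4 · 4.690 - 1.645
z_β = 0.231

Power = Φ(z_β) = Φ(0.231) ≈ 0.591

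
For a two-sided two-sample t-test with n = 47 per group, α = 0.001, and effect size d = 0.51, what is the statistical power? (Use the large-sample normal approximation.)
Power ≈ 0.21

Power calculation (two-sample t-test, normal approximation):
z_β = d · √(n/2) - z_{α/2}
z_β = 0.51 · √(47/2) - 3.291
z_β = 0.51 · 4.848 - 3.291
z_β = -0.818

Power = Φ(z_β) = Φ(-0.818) ≈ 0.207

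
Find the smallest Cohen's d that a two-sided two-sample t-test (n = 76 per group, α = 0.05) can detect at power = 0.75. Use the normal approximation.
d ≈ 0.43

Minimum detectable effect (two-sample t-test, normal approximation):
d = (z_{α/2} + z_β) / √(n/2)
d = (1.960 + 0.674) / √(76/2)
d = 2.634 / 6.164
d ≈ 0.43

By Cohen's convention (0.2 small / 0.5 medium / 0.8 large): small effect.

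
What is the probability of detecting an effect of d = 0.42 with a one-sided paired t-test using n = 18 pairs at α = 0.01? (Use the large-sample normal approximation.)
Power ≈ 0.29

Power calculation (paired t-test, normal approximation):
z_β = d · √n - z_α
z_β = 0.42 · √18 - 2.326
z_β = 0.42 · 4.243 - 2.326
z_β = -0.544

Power = Φ(z_β) = Φ(-0.544) ≈ 0.293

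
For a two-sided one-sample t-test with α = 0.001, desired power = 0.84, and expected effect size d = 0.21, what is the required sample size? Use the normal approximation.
n = 417

Sample size formula (one-sample t-test, normal approximation):
n = ((z_{α/2} + z_β) / d)²

z_{α/2} = 3.291 (for α = 0.001, two-sided)
z_β = 0.994 (for power = 0.84)
d = 0.21

n = ((3.291 + 0.994) / 0.21)²
n = (20.405)²
n ≈ 416.36
Round up to the next whole number: n = 417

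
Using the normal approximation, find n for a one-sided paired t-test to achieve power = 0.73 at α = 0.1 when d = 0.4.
n = 23 pairs

Sample size formula (paired t-test, normal approximation):
n = ((z_α + z_β) / d)²

z_α = 1.282 (for α = 0.1, one-sided)
z_β = 0.613 (for power = 0.73)
d = 0.4

n = ((1.282 + 0.613) / 0.4)²
n = (4.738)²
n ≈ 22.45
Round up to the next whole number: n = 23 pairs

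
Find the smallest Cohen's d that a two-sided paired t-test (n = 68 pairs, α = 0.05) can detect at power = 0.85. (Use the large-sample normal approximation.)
d ≈ 0.36

Minimum detectable effect (paired t-test, normal approximation):
d = (z_{α/2} + z_β) / √n
d = (1.960 + 1.036) / √68
d = 2.996 / 8.246
d ≈ 0.36

By Cohen's convention (0.2 small / 0.5 medium / 0.8 large): small effect.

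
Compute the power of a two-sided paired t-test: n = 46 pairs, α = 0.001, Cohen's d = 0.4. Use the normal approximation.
Power ≈ 0.28

Power calculation (paired t-test, normal approximation):
z_β = d · √n - z_{α/2}
z_β = 0.4 · √46 - 3.291
z_β = 0.4 · 6.782 - 3.291
z_β = -0.578

Power = Φ(z_β) = Φ(-0.578) ≈ 0.282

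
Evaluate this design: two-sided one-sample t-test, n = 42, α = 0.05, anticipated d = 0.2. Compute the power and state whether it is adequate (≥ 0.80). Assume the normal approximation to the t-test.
Power ≈ 0.25; the study is underpowered (power < 0.80)

Power calculation (one-sample t-test, normal approximation):
z_β = d · √n - z_{α/2}
z_β = 0.2 · √42 - 1.960
z_β = 0.2 · 6.481 - 1.960
z_β = -0.664

Power = Φ(z_β) = Φ(-0.664) ≈ 0.253

Effect size d = 0.2 is small by Cohen's convention (0.2/0.5/0.8).

Threshold: power ≥ 0.80 is conventionally adequate.
Power ≈ 0.25 → the study is underpowered (power < 0.80).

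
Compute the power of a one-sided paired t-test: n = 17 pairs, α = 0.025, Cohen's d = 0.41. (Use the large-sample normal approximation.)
Power ≈ 0.39

Power calculation (paired t-test, normal approximation):
z_β = d · √n - z_α
z_β = 0.41 · √17 - 1.960
z_β = 0.41 · 4.123 - 1.960
z_β = -0.269

Power = Φ(z_β) = Φ(-0.269) ≈ 0.394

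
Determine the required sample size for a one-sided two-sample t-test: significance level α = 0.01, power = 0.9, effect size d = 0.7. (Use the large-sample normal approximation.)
n = 54 per group

Sample size formula (two-sample t-test, normal approximation):
n = 2 · ((z_α + z_β) / d)²

z_α = 2.326 (for α = 0.01, one-sided)
z_β = 1.282 (for power = 0.9)
d = 0.7

n = 2 · ((2.326 + 1.282) / 0.7)²
n = 2 · (5.154)²
n ≈ 53.13
Round up to the next whole number: n = 54 per group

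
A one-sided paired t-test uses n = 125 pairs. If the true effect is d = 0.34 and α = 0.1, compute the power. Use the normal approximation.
Power ≈ 0.99

Power calculation (paired t-test, normal approximation):
z_β = d · √n - z_α
z_β = 0.34 · √125 - 1.282
z_β = 0.34 · 11.180 - 1.282
z_β = 2.520

Power = Φ(z_β) = Φ(2.520) ≈ 0.994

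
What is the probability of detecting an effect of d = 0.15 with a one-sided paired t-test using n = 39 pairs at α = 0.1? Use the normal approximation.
Power ≈ 0.37

Power calculation (paired t-test, normal approximation):
z_β = d · √n - z_α
z_β = 0.15 · √39 - 1.282
z_β = 0.15 · 6.245 - 1.282
z_β = -0.345

Power = Φ(z_β) = Φ(-0.345) ≈ 0.365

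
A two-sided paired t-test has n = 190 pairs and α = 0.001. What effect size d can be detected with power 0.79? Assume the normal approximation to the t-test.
d ≈ 0.30

Minimum detectable effect (paired t-test, normal approximation):
d = (z_{α/2} + z_β) / √n
d = (3.291 + 0.806) / √190
d = 4.097 / 13.784
d ≈ 0.30

By Cohen's convention (0.2 small / 0.5 medium / 0.8 large): small effect.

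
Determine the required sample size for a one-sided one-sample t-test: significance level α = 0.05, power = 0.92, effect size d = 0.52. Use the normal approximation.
n = 35

Sample size formula (one-sample t-test, normal approximation):
n = ((z_α + z_β) / d)²

z_α = 1.645 (for α = 0.05, one-sided)
z_β = 1.405 (for power = 0.92)
d = 0.52

n = ((1.645 + 1.405) / 0.52)²
n = (5.865)²
n ≈ 34.40
Round up to the next whole number: n = 35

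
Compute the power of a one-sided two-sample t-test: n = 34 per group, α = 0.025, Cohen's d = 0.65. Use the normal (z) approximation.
Power ≈ 0.76

Power calculation (two-sample t-test, normal approximation):
z_β = d · √(n/2) - z_α
z_β = 0.65 · √(34/2) - 1.960
z_β = 0.65 · 4.123 - 1.960
z_β = 0.720

Power = Φ(z_β) = Φ(0.720) ≈ 0.764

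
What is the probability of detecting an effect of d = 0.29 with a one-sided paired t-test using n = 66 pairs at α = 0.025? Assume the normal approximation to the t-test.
Power ≈ 0.65

Power calculation (paired t-test, normal approximation):
z_β = d · √n - z_α
z_β = 0.29 · √66 - 1.960
z_β = 0.29 · 8.124 - 1.960
z_β = 0.396

Power = Φ(z_β) = Φ(0.396) ≈ 0.654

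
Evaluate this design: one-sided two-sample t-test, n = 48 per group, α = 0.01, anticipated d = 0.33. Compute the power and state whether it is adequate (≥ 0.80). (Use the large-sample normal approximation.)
Power ≈ 0.24; the study is underpowered (power < 0.80)

Power calculation (two-sample t-test, normal approximation):
z_β = d · √(n/2) - z_α
z_β = 0.33 · √(48/2) - 2.326
z_β = 0.33 · 4.899 - 2.326
z_β = -0.710

Power = Φ(z_β) = Φ(-0.710) ≈ 0.239

Effect size d = 0.33 is small by Cohen's convention (0.2/0.5/0.8).

Threshold: power ≥ 0.80 is conventionally adequate.
Power ≈ 0.24 → the study is underpowered (power < 0.80).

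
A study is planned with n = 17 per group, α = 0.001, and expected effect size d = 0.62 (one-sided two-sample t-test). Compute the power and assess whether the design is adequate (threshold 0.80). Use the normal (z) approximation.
Power ≈ 0.10; the study is underpowered (power < 0.80)

Power calculation (two-sample t-test, normal approximation):
z_β = d · √(n/2) - z_α
z_β = 0.62 · √(17/2) - 3.090
z_β = 0.62 · 2.915 - 3.090
z_β = -1.283

Power = Φ(z_β) = Φ(-1.283) ≈ 0.100

Effect size d = 0.62 is medium by Cohen's convention (0.2/0.5/0.8).

Threshold: power ≥ 0.80 is conventionally adequate.
Power ≈ 0.10 → the study is underpowered (power < 0.80).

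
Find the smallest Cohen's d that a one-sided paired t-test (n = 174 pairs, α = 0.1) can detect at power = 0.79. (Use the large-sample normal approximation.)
d ≈ 0.16

Minimum detectable effect (paired t-test, normal approximation):
d = (z_α + z_β) / √n
d = (1.282 + 0.806) / √174
d = 2.088 / 13.191
d ≈ 0.16

By Cohen's convention (0.2 small / 0.5 medium / 0.8 large): very small effect.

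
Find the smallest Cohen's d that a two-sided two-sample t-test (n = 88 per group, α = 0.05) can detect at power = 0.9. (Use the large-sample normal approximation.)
d ≈ 0.49

Minimum detectable effect (two-sample t-test, normal approximation):
d = (z_{α/2} + z_β) / √(n/2)
d = (1.960 + 1.282) / √(88/2)
d = 3.242 / 6.633
d ≈ 0.49

By Cohen's convention (0.2 small / 0.5 medium / 0.8 large): small effect.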